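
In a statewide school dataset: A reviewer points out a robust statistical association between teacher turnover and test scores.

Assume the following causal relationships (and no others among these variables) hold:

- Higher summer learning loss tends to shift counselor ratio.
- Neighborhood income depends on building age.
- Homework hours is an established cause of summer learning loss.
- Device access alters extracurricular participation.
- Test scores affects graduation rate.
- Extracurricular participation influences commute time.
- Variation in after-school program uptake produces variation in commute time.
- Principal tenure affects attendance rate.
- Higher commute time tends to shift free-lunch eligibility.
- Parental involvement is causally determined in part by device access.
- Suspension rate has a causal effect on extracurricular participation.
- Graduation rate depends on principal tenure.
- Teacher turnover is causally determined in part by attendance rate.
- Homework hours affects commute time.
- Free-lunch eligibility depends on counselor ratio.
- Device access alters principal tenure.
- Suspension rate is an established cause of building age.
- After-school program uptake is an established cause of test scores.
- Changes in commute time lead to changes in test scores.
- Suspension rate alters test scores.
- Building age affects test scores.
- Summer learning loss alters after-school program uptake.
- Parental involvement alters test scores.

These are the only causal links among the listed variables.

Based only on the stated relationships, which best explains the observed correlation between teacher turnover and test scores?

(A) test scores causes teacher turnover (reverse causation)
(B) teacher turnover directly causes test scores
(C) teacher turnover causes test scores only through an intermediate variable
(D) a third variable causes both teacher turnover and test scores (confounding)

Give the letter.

Device access causes teacher turnover (device access → principal tenure → attendance rate → teacher turnover) and test scores (device access → parental involvement → test scores) — a common cause creating the correlation.
There is no stated path from teacher turnover to test scores or from test scores to teacher turnover, so neither direct nor reverse causation applies.

D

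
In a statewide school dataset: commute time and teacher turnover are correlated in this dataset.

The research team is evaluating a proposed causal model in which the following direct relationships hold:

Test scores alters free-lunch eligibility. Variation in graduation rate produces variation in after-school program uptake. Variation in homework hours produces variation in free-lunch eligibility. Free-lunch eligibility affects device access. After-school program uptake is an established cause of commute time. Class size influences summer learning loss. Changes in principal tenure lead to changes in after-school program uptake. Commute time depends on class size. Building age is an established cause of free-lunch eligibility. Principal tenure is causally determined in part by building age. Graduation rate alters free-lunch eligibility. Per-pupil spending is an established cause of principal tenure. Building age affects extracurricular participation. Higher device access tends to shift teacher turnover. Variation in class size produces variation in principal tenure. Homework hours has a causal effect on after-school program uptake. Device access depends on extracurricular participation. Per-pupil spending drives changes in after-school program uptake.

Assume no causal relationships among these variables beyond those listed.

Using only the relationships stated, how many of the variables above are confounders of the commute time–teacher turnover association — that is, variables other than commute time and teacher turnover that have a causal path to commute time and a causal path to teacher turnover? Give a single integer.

The common causes are: building age (to commute time via building age → principal tenure → after-school program uptake → commute time; to teacher turnover via building age → free-lunch eligibility → device access → teacher turnover); graduation rate (to commute time via graduation rate → after-school program uptake → commute time; to teacher turnover via graduation rate → free-lunch eligibility → device access → teacher turnover); homework hours (to commute time via homework hours → after-school program uptake → commute time; to teacher turnover via homework hours → free-lunch eligibility → device access → teacher turnover).
Every other variable lacks a causal path to at least one of commute time and teacher turnover.

3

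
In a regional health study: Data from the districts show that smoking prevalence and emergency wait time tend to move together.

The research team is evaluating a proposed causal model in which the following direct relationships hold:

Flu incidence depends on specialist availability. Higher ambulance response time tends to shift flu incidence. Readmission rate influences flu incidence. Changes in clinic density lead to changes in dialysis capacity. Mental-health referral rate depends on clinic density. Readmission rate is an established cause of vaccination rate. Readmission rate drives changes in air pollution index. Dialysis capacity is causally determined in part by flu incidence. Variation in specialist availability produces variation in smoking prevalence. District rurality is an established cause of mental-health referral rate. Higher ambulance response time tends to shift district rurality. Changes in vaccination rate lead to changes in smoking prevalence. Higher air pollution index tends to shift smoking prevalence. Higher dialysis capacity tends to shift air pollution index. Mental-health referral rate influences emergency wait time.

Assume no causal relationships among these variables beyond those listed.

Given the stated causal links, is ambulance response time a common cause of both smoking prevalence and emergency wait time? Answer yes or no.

Ambulance response time has a causal path to smoking prevalence (ambulance response time → flu incidence → dialysis capacity → air pollution index → smoking prevalence) and to emergency wait time (ambulance response time → district rurality → mental-health referral rate → emergency wait time), so it is a common cause of both — a confounder.

yes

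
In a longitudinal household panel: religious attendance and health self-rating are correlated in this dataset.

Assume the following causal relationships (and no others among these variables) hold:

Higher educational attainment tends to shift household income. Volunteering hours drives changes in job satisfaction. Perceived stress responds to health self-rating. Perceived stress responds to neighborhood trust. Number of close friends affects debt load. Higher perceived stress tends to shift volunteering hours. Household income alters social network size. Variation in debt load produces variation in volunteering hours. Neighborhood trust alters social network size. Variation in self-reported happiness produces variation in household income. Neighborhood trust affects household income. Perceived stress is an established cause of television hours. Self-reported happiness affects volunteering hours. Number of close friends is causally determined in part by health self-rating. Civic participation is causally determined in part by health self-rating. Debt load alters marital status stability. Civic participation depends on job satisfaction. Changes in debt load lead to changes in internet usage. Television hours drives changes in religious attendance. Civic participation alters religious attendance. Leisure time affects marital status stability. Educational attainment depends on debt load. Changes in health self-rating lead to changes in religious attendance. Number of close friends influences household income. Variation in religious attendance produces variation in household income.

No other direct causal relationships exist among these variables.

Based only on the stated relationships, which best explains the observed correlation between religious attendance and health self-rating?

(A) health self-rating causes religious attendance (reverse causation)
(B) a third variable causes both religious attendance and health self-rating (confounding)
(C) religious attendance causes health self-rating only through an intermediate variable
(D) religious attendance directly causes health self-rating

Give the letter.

The stated link runs health self-rating → religious attendance; religious attendance has no causal path to health self-rating. No variable causes both, so confounding is ruled out. The correlation reflects reverse causation.

A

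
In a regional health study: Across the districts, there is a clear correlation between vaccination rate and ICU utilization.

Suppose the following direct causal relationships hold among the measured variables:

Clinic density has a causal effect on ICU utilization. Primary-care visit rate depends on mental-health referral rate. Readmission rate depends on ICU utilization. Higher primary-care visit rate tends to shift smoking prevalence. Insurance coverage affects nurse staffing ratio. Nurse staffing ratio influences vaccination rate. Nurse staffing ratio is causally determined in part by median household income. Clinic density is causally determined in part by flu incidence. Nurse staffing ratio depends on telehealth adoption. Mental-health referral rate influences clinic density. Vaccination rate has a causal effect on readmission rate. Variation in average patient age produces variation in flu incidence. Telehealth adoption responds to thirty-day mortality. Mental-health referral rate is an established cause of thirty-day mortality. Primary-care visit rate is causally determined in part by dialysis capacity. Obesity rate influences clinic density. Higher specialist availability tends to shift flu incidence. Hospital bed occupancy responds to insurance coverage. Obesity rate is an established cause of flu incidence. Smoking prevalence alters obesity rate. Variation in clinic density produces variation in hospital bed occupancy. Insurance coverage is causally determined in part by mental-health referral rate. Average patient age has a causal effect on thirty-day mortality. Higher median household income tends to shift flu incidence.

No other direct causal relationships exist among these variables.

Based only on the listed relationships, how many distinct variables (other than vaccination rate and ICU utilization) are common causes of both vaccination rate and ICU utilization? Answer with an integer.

The common causes are: average patient age (to vaccination rate via average patient age → thirty-day mortality → telehealth adoption → nurse staffing ratio → vaccination rate; to ICU utilization via average patient age → flu incidence → clinic density → ICU utilization); median household income (to vaccination rate via median household income → nurse staffing ratio → vaccination rate; to ICU utilization via median household income → flu incidence → clinic density → ICU utilization); mental-health referral rate (to vaccination rate via mental-health referral rate → insurance coverage → nurse staffing ratio → vaccination rate; to ICU utilization via mental-health referral rate → clinic density → ICU utilization).
Every other variable lacks a causal path to at least one of vaccination rate and ICU utilization.

3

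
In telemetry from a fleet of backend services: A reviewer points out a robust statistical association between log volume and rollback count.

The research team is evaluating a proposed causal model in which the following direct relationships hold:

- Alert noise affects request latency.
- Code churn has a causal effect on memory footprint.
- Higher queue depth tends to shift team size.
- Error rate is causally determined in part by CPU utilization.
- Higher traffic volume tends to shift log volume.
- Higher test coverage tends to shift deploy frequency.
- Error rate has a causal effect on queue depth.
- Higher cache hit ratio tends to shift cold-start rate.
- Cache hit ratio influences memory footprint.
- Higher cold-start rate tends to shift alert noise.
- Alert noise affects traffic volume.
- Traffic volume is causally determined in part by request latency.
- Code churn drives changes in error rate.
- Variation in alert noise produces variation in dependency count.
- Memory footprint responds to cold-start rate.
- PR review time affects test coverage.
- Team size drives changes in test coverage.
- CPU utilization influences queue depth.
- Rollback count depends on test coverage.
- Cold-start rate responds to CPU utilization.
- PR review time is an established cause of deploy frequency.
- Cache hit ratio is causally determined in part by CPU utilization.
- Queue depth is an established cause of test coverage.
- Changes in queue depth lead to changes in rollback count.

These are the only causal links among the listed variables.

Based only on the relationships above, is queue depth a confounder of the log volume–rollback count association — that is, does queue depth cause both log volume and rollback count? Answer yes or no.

no

Queue depth has no stated causal path to log volume. A confounder must cause both variables, so queue depth does not qualify.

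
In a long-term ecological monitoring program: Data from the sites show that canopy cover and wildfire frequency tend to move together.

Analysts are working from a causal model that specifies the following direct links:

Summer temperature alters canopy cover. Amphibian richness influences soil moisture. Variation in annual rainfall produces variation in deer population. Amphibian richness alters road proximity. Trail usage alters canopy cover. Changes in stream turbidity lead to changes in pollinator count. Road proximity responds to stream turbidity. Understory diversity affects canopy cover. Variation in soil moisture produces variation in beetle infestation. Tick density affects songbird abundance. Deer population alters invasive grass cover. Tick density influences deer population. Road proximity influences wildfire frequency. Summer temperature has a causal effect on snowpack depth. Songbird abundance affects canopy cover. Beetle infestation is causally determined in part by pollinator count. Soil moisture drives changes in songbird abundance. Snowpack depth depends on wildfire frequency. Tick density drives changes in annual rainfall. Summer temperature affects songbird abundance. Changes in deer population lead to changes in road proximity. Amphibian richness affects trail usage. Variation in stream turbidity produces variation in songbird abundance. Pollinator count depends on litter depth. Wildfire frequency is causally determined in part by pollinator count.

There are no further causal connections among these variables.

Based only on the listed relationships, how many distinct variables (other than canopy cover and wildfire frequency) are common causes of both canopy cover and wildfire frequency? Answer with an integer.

The common causes are: amphibian richness (to canopy cover via amphibian richness → trail usage → canopy cover; to wildfire frequency via amphibian richness → road proximity → wildfire frequency); stream turbidity (to canopy cover via stream turbidity → songbird abundance → canopy cover; to wildfire frequency via stream turbidity → road proximity → wildfire frequency); tick density (to canopy cover via tick density → songbird abundance → canopy cover; to wildfire frequency via tick density → deer population → road proximity → wildfire frequency).
Every other variable lacks a causal path to at least one of canopy cover and wildfire frequency.

3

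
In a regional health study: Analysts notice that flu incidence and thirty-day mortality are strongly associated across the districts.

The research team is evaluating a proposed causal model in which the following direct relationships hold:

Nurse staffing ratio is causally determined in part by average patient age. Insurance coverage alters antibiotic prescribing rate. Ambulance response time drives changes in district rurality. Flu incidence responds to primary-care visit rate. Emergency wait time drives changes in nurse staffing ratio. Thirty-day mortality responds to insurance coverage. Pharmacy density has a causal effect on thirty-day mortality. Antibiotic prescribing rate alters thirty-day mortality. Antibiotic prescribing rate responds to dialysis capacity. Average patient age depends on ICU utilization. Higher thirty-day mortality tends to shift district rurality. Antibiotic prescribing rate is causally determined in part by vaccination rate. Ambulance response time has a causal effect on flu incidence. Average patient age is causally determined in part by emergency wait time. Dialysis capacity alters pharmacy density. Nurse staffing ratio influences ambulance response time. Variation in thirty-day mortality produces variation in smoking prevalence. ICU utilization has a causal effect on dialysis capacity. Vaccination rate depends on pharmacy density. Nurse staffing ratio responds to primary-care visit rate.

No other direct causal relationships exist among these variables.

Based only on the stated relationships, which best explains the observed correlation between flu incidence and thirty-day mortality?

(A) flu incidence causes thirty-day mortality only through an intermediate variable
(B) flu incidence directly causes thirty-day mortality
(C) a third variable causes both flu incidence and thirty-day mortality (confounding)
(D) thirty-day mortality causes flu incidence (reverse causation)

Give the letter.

C

ICU utilization causes flu incidence (ICU utilization → average patient age → nurse staffing ratio → ambulance response time → flu incidence) and thirty-day mortality (ICU utilization → dialysis capacity → antibiotic prescribing rate → thirty-day mortality) — a common cause creating the correlation.
There is no stated path from flu incidence to thirty-day mortality or from thirty-day mortality to flu incidence, so neither direct nor reverse causation applies.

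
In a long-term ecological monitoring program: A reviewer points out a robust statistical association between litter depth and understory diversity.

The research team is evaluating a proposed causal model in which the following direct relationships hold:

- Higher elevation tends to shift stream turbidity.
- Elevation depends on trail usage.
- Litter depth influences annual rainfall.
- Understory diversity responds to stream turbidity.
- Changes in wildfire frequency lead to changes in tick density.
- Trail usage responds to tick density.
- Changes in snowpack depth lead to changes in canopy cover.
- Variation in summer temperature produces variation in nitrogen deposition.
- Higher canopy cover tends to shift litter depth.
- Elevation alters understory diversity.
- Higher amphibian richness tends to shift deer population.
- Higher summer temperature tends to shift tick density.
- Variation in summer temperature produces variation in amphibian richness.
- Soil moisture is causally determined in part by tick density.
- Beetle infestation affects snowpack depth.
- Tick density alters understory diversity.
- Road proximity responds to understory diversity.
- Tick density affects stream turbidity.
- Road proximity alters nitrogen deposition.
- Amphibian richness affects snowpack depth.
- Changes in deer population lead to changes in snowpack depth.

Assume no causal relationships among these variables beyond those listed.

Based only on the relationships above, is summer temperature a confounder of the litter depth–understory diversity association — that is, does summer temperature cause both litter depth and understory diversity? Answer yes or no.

yes

Summer temperature has a causal path to litter depth (summer temperature → amphibian richness → snowpack depth → canopy cover → litter depth) and to understory diversity (summer temperature → tick density → understory diversity), so it is a common cause of both — a confounder.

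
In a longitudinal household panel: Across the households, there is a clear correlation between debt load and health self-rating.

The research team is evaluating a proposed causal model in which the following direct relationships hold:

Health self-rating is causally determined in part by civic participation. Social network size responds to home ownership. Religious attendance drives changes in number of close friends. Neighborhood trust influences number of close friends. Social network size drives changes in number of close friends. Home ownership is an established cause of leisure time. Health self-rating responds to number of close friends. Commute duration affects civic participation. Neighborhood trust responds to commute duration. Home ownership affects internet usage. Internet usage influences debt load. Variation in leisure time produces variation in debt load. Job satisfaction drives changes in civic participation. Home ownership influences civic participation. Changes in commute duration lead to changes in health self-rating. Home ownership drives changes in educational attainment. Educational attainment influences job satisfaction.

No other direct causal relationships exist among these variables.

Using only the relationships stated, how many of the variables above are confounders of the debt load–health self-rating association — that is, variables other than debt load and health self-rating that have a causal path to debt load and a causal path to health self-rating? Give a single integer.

The common causes are: home ownership (to debt load via home ownership → internet usage → debt load; to health self-rating via home ownership → civic participation → health self-rating).
Every other variable lacks a causal path to at least one of debt load and health self-rating.

1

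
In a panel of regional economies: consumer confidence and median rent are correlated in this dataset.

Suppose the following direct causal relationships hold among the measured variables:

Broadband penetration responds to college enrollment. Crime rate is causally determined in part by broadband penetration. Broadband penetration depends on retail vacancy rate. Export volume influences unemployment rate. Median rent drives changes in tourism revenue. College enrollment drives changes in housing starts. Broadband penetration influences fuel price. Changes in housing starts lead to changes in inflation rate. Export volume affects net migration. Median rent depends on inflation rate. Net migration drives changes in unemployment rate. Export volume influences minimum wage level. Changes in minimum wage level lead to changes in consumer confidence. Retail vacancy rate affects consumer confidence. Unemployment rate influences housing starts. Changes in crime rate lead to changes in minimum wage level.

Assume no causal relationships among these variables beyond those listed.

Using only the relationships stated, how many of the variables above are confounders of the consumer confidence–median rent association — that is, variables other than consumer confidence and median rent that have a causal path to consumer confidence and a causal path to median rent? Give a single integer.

The common causes are: college enrollment (to consumer confidence via college enrollment → broadband penetration → crime rate → minimum wage level → consumer confidence; to median rent via college enrollment → housing starts → inflation rate → median rent); export volume (to consumer confidence via export volume → minimum wage level → consumer confidence; to median rent via export volume → unemployment rate → housing starts → inflation rate → median rent).
Every other variable lacks a causal path to at least one of consumer confidence and median rent.

2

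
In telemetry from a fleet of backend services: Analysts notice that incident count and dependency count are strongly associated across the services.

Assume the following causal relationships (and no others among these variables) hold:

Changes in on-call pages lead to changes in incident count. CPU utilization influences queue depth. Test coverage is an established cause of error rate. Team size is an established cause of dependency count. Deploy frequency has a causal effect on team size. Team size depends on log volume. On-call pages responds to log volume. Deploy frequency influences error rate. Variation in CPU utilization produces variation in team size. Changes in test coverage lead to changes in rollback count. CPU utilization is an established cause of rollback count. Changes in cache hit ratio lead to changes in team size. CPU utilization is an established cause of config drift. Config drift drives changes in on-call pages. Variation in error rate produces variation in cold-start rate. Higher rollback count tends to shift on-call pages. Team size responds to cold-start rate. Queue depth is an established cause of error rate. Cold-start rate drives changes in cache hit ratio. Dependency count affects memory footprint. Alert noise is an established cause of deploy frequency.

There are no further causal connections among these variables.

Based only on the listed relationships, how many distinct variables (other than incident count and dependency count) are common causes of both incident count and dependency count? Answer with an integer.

3

The common causes are: CPU utilization (to incident count via CPU utilization → config drift → on-call pages → incident count; to dependency count via CPU utilization → team size → dependency count); log volume (to incident count via log volume → on-call pages → incident count; to dependency count via log volume → team size → dependency count); test coverage (to incident count via test coverage → rollback count → on-call pages → incident count; to dependency count via test coverage → error rate → cold-start rate → team size → dependency count).
Every other variable lacks a causal path to at least one of incident count and dependency count.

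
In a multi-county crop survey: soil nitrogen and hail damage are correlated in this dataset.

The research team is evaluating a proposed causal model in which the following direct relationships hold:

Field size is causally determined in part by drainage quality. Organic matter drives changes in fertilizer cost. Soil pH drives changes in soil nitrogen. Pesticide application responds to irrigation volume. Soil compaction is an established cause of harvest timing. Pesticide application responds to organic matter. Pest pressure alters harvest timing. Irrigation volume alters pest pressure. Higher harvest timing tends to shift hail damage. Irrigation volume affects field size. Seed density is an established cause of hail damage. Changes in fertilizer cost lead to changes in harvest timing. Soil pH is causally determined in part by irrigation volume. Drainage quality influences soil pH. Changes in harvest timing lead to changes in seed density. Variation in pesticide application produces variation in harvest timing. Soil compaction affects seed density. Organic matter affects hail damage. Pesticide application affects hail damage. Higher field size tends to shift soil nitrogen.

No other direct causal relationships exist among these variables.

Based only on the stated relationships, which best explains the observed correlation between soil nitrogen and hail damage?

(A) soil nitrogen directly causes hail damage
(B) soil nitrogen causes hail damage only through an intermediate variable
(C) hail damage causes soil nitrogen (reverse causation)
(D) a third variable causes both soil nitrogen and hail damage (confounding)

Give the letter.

Irrigation volume causes soil nitrogen (irrigation volume → field size → soil nitrogen) and hail damage (irrigation volume → pesticide application → hail damage) — a common cause creating the correlation.
There is no stated path from soil nitrogen to hail damage or from hail damage to soil nitrogen, so neither direct nor reverse causation applies.

D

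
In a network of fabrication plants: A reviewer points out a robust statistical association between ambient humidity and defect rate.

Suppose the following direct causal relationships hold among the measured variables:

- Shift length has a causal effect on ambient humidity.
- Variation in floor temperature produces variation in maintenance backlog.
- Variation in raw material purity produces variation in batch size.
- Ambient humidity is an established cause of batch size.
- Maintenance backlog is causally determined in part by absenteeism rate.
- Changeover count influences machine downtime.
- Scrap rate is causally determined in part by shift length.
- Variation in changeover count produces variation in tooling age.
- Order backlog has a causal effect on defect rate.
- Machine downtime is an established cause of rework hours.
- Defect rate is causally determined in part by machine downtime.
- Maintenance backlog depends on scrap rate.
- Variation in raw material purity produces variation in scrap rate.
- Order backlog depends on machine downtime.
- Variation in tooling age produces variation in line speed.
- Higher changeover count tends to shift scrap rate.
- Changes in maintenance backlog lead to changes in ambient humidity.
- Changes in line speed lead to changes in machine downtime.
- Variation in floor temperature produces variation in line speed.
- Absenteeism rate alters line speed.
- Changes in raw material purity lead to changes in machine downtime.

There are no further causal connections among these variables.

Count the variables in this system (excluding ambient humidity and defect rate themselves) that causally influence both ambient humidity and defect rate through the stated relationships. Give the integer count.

4

The common causes are: absenteeism rate (to ambient humidity via absenteeism rate → maintenance backlog → ambient humidity; to defect rate via absenteeism rate → line speed → machine downtime → defect rate); changeover count (to ambient humidity via changeover count → scrap rate → maintenance backlog → ambient humidity; to defect rate via changeover count → machine downtime → defect rate); floor temperature (to ambient humidity via floor temperature → maintenance backlog → ambient humidity; to defect rate via floor temperature → line speed → machine downtime → defect rate); raw material purity (to ambient humidity via raw material purity → scrap rate → maintenance backlog → ambient humidity; to defect rate via raw material purity → machine downtime → defect rate).
Every other variable lacks a causal path to at least one of ambient humidity and defect rate.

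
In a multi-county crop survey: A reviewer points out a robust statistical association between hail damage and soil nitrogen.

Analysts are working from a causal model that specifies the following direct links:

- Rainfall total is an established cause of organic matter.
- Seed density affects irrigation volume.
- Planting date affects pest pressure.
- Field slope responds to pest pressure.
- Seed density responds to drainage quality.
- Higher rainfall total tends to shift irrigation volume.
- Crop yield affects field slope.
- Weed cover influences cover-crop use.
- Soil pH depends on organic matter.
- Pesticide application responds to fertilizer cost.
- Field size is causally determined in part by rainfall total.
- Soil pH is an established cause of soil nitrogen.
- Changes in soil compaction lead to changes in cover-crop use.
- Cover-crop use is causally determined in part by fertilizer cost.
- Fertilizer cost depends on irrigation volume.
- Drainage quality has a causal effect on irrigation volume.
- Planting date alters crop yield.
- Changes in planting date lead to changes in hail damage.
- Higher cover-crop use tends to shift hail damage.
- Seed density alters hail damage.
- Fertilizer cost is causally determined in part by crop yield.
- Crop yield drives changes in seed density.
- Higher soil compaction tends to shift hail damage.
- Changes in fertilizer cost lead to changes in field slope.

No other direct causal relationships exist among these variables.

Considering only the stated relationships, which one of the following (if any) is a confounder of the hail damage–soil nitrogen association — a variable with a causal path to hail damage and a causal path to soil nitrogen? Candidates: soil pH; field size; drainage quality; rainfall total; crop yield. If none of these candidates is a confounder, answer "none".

rainfall total

Rainfall total causes hail damage (rainfall total → irrigation volume → fertilizer cost → cover-crop use → hail damage) and also causes soil nitrogen (rainfall total → organic matter → soil pH → soil nitrogen); it is a common cause of both.
Each of the other candidates lacks a causal path to at least one of hail damage and soil nitrogen, so they do not confound the relationship.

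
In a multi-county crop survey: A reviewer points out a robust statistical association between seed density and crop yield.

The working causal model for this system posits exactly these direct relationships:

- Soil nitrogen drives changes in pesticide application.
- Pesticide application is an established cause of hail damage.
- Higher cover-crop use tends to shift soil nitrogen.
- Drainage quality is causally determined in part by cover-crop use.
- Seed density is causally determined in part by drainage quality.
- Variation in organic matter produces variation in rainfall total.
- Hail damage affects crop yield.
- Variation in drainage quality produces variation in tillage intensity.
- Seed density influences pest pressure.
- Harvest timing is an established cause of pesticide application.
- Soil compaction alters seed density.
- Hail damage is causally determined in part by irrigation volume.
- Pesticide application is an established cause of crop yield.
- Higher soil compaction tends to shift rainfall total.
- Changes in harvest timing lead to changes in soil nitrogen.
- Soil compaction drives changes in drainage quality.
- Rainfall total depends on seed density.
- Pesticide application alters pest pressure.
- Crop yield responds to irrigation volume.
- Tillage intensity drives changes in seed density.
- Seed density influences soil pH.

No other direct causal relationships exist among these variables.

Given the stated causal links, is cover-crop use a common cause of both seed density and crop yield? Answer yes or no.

Cover-crop use has a causal path to seed density (cover-crop use → drainage quality → seed density) and to crop yield (cover-crop use → soil nitrogen → pesticide application → crop yield), so it is a common cause of both — a confounder.

yes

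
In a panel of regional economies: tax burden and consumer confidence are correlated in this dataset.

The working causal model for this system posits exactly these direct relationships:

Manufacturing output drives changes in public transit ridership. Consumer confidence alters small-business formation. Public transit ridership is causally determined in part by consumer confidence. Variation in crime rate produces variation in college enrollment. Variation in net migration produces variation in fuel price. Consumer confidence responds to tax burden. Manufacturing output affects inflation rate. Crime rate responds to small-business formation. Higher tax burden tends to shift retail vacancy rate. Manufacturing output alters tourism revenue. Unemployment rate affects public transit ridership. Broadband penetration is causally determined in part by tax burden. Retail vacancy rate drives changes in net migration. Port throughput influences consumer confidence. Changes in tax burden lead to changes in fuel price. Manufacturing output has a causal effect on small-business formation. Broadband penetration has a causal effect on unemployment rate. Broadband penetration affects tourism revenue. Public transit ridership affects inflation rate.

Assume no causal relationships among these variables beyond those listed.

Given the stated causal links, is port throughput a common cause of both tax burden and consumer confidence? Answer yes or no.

Port throughput has no stated causal path to tax burden. A confounder must cause both variables, so port throughput does not qualify.

no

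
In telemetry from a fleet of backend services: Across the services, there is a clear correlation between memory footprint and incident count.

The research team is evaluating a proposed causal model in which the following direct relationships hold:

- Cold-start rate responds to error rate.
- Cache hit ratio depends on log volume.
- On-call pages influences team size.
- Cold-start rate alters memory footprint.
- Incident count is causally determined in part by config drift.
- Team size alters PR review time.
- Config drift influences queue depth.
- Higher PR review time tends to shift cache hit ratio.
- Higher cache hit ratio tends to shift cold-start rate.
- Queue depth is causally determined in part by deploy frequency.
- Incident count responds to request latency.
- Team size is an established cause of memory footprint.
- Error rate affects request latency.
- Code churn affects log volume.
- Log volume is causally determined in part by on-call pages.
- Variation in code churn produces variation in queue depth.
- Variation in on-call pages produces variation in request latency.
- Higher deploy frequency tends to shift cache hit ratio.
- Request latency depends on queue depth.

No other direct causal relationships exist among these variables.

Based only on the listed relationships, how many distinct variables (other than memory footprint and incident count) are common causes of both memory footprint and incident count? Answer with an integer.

The common causes are: code churn (to memory footprint via code churn → log volume → cache hit ratio → cold-start rate → memory footprint; to incident count via code churn → queue depth → request latency → incident count); deploy frequency (to memory footprint via deploy frequency → cache hit ratio → cold-start rate → memory footprint; to incident count via deploy frequency → queue depth → request latency → incident count); error rate (to memory footprint via error rate → cold-start rate → memory footprint; to incident count via error rate → request latency → incident count); on-call pages (to memory footprint via on-call pages → team size → memory footprint; to incident count via on-call pages → request latency → incident count).
Every other variable lacks a causal path to at least one of memory footprint and incident count.

4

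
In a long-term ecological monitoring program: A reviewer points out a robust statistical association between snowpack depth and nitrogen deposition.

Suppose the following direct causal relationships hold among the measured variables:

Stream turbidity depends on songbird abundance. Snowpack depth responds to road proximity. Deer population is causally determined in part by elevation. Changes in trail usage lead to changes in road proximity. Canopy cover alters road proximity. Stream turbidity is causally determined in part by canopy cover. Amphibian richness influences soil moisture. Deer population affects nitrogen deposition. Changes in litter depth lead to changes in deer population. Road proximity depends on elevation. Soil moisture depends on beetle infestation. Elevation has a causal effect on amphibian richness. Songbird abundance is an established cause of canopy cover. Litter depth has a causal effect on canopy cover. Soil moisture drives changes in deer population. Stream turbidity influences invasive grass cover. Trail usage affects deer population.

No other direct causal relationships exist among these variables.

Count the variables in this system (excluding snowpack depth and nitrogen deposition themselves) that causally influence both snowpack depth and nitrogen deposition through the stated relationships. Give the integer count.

The common causes are: elevation (to snowpack depth via elevation → road proximity → snowpack depth; to nitrogen deposition via elevation → deer population → nitrogen deposition); litter depth (to snowpack depth via litter depth → canopy cover → road proximity → snowpack depth; to nitrogen deposition via litter depth → deer population → nitrogen deposition); trail usage (to snowpack depth via trail usage → road proximity → snowpack depth; to nitrogen deposition via trail usage → deer population → nitrogen deposition).
Every other variable lacks a causal path to at least one of snowpack depth and nitrogen deposition.

3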